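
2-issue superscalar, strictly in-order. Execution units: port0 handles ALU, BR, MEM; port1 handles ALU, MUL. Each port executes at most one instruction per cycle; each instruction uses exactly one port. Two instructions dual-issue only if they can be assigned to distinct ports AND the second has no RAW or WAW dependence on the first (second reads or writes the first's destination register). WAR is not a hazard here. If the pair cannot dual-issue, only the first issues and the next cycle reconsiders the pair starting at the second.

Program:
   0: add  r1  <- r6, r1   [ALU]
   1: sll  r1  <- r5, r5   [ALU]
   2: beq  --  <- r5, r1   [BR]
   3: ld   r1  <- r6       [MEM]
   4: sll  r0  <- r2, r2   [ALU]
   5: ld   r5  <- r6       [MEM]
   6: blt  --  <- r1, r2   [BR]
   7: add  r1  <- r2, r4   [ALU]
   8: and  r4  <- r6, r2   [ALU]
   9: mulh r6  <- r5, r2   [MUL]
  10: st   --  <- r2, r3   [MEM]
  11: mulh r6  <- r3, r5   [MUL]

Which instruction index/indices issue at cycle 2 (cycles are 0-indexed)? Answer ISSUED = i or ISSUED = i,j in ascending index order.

ISSUED = 2

#0 head=0: add.ALU i0 WAW r1
#1 head=1: sll.ALU i1 RAW r1
#2 head=2: beq.BR i2 no-port BR/MEM
#3 head=3: ld.MEM sll.ALU i3,i4 dual
#4 head=5: ld.MEM i5 no-port MEM/BR
#5 head=6: blt.BR add.ALU i6,i7 dual
#6 head=8: and.ALU mulh.MUL i8,i9 dual
#7 head=10: st.MEM mulh.MUL i10,i11 dual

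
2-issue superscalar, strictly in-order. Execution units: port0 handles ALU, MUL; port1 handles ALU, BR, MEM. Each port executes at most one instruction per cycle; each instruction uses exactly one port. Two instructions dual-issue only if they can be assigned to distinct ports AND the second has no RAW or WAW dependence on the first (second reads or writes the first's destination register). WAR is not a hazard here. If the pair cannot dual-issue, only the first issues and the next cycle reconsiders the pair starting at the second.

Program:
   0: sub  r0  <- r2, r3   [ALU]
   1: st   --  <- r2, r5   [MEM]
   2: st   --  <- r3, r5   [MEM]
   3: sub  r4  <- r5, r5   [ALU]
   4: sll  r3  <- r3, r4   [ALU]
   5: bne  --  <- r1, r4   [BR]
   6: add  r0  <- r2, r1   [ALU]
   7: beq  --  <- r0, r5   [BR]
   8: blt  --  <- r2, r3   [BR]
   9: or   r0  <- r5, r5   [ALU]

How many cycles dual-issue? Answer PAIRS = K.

PAIRS = 4

c0: i0+i1 sub.ALU st.MEM  dual
c1: i2+i3 st.MEM sub.ALU  dual
c2: i4+i5 sll.ALU bne.BR  dual
c3: i6 add.ALU  RAW r0
c4: i7 beq.BR  no-port BR/BR
c5: i8+i9 blt.BR or.ALU  dual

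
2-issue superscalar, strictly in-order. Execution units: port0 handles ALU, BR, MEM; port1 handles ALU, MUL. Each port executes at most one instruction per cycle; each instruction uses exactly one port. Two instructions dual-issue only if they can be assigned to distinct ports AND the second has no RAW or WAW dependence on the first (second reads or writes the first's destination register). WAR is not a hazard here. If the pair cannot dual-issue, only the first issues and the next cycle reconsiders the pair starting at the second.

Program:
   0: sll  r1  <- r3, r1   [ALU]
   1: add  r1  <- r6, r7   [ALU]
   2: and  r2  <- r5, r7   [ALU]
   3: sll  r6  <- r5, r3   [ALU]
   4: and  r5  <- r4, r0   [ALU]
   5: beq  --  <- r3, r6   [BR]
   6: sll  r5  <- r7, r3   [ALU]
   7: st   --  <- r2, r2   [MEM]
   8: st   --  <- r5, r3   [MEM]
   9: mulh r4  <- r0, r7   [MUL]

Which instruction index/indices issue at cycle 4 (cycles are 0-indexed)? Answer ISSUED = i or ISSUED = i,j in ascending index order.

[0] i0  sll  -- WAW r1
[1] i1/i2  add+and  -- dual
[2] i3/i4  sll+and  -- dual
[3] i5/i6  beq+sll  -- dual
[4] i7  st  -- no-port MEM/MEM
[5] i8/i9  st+mulh  -- dual

ISSUED = 7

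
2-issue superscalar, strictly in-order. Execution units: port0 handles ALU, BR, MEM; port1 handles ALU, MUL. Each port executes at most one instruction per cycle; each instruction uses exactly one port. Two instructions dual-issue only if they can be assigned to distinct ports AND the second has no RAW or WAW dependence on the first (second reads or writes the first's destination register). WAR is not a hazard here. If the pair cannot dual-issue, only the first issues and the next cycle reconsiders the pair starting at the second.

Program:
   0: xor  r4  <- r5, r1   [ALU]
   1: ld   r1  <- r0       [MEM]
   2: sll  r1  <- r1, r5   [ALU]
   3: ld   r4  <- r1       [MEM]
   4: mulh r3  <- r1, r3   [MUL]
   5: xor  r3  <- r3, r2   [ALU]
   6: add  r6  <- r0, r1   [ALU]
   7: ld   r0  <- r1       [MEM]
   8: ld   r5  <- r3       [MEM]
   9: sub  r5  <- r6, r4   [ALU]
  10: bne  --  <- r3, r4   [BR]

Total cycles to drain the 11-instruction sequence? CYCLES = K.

t=0 i0,i1:xor.ALU+ld.MEM ; dual
t=1 i2:sll.ALU ; RAW r1
t=2 i3,i4:ld.MEM+mulh.MUL ; dual
t=3 i5,i6:xor.ALU+add.ALU ; dual
t=4 i7:ld.MEM ; no-port MEM/MEM
t=5 i8:ld.MEM ; WAW r5
t=6 i9,i10:sub.ALU+bne.BR ; dual

CYCLES = 7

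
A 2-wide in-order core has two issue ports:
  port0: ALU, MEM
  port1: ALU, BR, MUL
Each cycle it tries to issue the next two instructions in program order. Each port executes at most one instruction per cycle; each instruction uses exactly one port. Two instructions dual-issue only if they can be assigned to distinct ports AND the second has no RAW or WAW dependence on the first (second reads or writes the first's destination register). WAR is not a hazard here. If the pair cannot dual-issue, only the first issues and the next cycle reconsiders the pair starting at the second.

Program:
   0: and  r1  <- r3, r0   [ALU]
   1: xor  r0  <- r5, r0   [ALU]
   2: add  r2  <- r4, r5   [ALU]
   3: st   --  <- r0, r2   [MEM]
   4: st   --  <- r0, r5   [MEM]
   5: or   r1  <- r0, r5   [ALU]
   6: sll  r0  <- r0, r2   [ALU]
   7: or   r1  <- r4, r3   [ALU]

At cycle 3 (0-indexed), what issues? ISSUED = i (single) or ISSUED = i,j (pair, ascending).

ISSUED = 4,5

t=0 i0,i1:and.ALU/xor.ALU ; dual
t=1 i2:add.ALU ; RAW r2
t=2 i3:st.MEM ; no-port MEM/MEM
t=3 i4,i5:st.MEM/or.ALU ; dual
t=4 i6,i7:sll.ALU/or.ALU ; dual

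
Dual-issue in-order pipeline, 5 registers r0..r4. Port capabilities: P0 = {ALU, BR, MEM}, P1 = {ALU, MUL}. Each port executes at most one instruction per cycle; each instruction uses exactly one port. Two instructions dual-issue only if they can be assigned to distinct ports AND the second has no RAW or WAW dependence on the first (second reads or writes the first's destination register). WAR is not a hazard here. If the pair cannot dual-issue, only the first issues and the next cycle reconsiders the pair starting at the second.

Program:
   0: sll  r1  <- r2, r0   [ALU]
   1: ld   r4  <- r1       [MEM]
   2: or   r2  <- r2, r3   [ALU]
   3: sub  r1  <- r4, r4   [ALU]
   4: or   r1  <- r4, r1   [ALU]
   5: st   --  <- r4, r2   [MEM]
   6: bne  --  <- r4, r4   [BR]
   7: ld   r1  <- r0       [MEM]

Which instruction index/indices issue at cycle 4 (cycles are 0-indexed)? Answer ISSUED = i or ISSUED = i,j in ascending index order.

t=0 i0:sll ; RAW r1
t=1 i1,i2:ld/or ; 2-wide
t=2 i3:sub ; RAW+WAW r1
t=3 i4,i5:or/st ; 2-wide
t=4 i6:bne ; no-port BR/MEM
t=5 i7:ld ; tail

ISSUED = 6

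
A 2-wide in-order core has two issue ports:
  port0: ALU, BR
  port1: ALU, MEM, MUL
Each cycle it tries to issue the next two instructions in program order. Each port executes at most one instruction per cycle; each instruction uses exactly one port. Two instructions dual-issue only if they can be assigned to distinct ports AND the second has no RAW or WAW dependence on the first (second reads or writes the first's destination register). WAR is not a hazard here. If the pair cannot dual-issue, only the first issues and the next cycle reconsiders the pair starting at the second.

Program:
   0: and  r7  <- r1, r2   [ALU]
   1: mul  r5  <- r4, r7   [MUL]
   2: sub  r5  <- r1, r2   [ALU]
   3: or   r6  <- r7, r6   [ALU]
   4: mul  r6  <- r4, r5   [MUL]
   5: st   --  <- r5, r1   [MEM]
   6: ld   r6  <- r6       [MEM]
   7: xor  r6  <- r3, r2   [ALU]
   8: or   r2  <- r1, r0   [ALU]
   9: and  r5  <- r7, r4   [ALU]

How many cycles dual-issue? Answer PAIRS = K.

PAIRS = 2

[0] i0  and  -- RAW r7
[1] i1  mul  -- WAW r5
[2] i2/i3  sub;or  -- pair
[3] i4  mul  -- no-port MUL/MEM
[4] i5  st  -- no-port MEM/MEM
[5] i6  ld  -- WAW r6
[6] i7/i8  xor;or  -- pair
[7] i9  and  -- tail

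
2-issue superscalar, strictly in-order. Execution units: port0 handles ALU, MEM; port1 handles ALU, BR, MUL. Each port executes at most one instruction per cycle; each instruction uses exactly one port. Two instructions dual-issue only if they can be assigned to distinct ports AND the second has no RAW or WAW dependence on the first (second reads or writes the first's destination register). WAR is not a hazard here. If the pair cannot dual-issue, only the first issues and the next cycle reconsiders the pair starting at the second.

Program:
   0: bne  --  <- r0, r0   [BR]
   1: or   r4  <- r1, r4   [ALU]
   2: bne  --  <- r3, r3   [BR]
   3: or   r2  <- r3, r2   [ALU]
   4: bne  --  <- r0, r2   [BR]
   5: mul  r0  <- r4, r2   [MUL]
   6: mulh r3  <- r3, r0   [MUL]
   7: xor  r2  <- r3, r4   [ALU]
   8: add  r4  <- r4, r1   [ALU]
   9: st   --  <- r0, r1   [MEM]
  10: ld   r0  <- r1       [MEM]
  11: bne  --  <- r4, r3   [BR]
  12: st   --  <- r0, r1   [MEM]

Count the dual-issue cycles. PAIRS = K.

t=0 i0+i1:bne+or ; dual
t=1 i2+i3:bne+or ; dual
t=2 i4:bne ; no-port BR/MUL
t=3 i5:mul ; no-port MUL/MUL
t=4 i6:mulh ; RAW r3
t=5 i7+i8:xor+add ; dual
t=6 i9:st ; no-port MEM/MEM
t=7 i10+i11:ld+bne ; dual
t=8 i12:st ; tail

PAIRS = 4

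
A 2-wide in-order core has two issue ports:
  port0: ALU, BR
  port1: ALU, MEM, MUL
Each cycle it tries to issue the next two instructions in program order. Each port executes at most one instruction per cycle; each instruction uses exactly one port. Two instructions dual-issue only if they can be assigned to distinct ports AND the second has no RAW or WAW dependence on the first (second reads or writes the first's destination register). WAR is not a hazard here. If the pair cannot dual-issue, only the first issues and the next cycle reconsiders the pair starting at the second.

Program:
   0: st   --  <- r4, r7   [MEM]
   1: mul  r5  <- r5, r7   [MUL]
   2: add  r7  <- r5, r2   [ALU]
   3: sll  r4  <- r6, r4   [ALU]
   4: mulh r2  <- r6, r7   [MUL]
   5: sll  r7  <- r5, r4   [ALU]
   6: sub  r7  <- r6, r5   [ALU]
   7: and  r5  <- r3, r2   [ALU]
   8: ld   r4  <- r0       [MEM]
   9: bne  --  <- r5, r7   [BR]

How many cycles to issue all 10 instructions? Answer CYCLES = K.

CYCLES = 6

  cy0 -> i0 (st.MEM) no-port MEM/MUL
  cy1 -> i1 (mul.MUL) RAW r5
  cy2 -> i2,i3 (add.ALU sll.ALU) dual
  cy3 -> i4,i5 (mulh.MUL sll.ALU) dual
  cy4 -> i6,i7 (sub.ALU and.ALU) dual
  cy5 -> i8,i9 (ld.MEM bne.BR) dual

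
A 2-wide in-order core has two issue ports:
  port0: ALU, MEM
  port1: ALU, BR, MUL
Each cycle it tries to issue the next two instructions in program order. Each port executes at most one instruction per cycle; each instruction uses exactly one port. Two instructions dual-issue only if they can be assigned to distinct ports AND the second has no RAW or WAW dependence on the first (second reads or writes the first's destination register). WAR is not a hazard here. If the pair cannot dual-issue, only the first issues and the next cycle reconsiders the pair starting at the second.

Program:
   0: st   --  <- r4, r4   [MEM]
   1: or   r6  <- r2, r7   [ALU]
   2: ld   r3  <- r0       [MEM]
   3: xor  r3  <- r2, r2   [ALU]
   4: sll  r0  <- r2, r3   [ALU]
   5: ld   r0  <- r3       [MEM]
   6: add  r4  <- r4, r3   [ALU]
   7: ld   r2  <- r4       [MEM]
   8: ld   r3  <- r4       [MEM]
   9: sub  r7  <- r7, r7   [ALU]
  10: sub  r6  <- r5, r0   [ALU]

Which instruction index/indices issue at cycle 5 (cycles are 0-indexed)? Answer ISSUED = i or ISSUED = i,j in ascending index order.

ISSUED = 7

#0 head=0: st/or i0&i1 pair
#1 head=2: ld i2 WAW r3
#2 head=3: xor i3 RAW r3
#3 head=4: sll i4 WAW r0
#4 head=5: ld/add i5&i6 pair
#5 head=7: ld i7 no-port MEM/MEM
#6 head=8: ld/sub i8&i9 pair
#7 head=10: sub i10 tail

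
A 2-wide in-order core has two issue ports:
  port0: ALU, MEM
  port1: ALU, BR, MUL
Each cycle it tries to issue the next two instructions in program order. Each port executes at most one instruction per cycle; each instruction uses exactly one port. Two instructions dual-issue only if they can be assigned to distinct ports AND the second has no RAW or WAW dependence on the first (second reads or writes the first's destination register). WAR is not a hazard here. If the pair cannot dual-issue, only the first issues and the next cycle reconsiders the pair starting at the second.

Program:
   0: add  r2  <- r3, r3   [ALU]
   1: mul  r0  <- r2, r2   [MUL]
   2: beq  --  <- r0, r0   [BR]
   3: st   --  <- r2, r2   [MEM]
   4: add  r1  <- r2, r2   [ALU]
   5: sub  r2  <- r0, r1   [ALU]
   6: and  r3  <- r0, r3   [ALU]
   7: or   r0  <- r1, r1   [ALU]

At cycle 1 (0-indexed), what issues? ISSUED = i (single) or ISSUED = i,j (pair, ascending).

ISSUED = 1

  cy0 -> i0 (add.ALU) RAW r2
  cy1 -> i1 (mul.MUL) no-port MUL/BR
  cy2 -> i2,i3 (beq.BR+st.MEM) pair
  cy3 -> i4 (add.ALU) RAW r1
  cy4 -> i5,i6 (sub.ALU+and.ALU) pair
  cy5 -> i7 (or.ALU) tail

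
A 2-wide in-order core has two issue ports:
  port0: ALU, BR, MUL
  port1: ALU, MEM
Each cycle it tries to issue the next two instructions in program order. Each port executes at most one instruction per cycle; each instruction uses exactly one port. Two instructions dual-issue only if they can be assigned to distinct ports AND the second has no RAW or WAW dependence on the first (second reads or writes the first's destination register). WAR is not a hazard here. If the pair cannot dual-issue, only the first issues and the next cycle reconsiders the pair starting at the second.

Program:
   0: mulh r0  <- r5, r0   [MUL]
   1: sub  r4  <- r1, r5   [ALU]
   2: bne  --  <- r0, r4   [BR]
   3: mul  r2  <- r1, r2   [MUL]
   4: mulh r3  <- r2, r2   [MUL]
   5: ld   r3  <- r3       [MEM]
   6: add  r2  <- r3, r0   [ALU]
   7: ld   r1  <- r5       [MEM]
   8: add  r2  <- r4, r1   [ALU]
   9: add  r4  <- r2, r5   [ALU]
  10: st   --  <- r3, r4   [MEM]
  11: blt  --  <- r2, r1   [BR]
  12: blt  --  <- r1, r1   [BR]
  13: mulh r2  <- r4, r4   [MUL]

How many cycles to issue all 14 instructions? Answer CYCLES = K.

  cy0 -> i0/i1 (mulh.MUL;sub.ALU) dual
  cy1 -> i2 (bne.BR) no-port BR/MUL
  cy2 -> i3 (mul.MUL) no-port MUL/MUL
  cy3 -> i4 (mulh.MUL) RAW+WAW r3
  cy4 -> i5 (ld.MEM) RAW r3
  cy5 -> i6/i7 (add.ALU;ld.MEM) dual
  cy6 -> i8 (add.ALU) RAW r2
  cy7 -> i9 (add.ALU) RAW r4
  cy8 -> i10/i11 (st.MEM;blt.BR) dual
  cy9 -> i12 (blt.BR) no-port BR/MUL
  cy10 -> i13 (mulh.MUL) tail

CYCLES = 11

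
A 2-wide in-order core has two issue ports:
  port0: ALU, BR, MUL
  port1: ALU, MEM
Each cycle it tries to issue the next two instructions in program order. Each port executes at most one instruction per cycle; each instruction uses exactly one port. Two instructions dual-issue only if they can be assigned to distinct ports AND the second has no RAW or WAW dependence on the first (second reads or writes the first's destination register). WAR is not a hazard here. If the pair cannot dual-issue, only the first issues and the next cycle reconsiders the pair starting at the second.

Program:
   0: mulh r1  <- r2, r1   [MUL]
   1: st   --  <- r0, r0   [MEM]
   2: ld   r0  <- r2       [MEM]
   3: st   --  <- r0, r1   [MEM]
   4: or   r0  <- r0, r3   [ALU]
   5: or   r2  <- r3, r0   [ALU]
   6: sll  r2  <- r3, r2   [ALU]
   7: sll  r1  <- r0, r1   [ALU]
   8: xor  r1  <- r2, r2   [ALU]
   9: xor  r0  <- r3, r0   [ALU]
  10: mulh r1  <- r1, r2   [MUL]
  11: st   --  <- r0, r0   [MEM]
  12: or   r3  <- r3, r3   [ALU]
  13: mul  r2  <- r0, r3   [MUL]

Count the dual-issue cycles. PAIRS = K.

PAIRS = 5

c0: i0/i1 mulh.MUL st.MEM  pair
c1: i2 ld.MEM  no-port MEM/MEM
c2: i3/i4 st.MEM or.ALU  pair
c3: i5 or.ALU  RAW+WAW r2
c4: i6/i7 sll.ALU sll.ALU  pair
c5: i8/i9 xor.ALU xor.ALU  pair
c6: i10/i11 mulh.MUL st.MEM  pair
c7: i12 or.ALU  RAW r3
c8: i13 mul.MUL  tail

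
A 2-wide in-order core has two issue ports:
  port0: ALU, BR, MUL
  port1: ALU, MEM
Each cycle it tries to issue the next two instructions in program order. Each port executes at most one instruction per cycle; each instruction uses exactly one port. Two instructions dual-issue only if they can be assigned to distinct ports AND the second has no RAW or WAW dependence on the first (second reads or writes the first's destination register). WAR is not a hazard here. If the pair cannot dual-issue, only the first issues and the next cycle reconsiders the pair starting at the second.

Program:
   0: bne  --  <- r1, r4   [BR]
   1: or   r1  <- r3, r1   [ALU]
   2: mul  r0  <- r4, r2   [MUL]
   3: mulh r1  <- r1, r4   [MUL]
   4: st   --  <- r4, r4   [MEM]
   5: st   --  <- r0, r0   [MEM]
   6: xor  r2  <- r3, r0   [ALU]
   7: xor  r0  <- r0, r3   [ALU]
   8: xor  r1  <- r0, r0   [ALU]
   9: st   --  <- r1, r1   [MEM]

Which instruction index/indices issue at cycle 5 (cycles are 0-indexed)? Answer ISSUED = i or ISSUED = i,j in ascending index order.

ISSUED = 8

t=0 i0/i1:bne/or ; pair
t=1 i2:mul ; no-port MUL/MUL
t=2 i3/i4:mulh/st ; pair
t=3 i5/i6:st/xor ; pair
t=4 i7:xor ; RAW r0
t=5 i8:xor ; RAW r1
t=6 i9:st ; tail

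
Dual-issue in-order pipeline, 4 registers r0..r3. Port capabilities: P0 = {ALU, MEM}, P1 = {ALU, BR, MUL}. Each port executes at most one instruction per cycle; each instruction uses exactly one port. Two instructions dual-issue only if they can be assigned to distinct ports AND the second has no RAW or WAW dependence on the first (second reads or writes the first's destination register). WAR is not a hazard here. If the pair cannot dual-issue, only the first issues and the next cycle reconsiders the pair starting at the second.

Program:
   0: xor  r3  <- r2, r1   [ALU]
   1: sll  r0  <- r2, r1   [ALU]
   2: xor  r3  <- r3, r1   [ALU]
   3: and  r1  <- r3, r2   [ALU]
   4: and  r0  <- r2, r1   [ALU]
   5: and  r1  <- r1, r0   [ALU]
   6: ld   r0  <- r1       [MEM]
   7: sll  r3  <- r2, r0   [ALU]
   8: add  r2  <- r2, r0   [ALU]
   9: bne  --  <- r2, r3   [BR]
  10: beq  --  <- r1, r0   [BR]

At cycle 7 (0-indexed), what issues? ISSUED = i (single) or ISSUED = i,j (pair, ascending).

[0] i0&i1  xor.ALU;sll.ALU  -- pair
[1] i2  xor.ALU  -- RAW r3
[2] i3  and.ALU  -- RAW r1
[3] i4  and.ALU  -- RAW r0
[4] i5  and.ALU  -- RAW r1
[5] i6  ld.MEM  -- RAW r0
[6] i7&i8  sll.ALU;add.ALU  -- pair
[7] i9  bne.BR  -- no-port BR/BR
[8] i10  beq.BR  -- tail

ISSUED = 9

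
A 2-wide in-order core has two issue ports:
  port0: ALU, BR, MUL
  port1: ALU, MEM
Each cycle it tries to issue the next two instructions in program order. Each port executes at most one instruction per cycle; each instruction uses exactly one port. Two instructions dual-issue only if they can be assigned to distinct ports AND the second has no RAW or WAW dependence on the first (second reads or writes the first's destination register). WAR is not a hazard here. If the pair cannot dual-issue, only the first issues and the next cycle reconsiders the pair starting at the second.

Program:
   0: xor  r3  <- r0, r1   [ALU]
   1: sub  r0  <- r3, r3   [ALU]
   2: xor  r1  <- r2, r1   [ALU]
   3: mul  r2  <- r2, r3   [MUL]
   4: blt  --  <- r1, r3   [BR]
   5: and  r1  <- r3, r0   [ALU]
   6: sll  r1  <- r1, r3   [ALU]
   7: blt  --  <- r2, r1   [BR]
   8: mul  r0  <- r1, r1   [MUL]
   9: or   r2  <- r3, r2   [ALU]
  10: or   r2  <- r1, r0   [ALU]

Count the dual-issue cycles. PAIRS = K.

#0 head=0: xor.ALU i0 RAW r3
#1 head=1: sub.ALU/xor.ALU i1&i2 dual
#2 head=3: mul.MUL i3 no-port MUL/BR
#3 head=4: blt.BR/and.ALU i4&i5 dual
#4 head=6: sll.ALU i6 RAW r1
#5 head=7: blt.BR i7 no-port BR/MUL
#6 head=8: mul.MUL/or.ALU i8&i9 dual
#7 head=10: or.ALU i10 tail

PAIRS = 3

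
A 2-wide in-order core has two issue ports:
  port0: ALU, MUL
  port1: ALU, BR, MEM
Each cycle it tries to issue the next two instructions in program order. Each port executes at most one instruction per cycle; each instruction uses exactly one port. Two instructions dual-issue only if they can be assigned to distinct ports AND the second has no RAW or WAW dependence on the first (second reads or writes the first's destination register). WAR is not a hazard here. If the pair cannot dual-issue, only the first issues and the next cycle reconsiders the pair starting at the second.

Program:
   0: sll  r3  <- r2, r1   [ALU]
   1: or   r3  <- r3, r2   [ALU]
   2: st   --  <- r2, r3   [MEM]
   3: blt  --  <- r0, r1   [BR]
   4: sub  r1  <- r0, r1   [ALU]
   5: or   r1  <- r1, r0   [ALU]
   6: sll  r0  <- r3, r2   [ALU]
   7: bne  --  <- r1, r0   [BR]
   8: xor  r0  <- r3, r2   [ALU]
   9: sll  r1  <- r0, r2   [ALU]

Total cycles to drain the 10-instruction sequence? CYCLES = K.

CYCLES = 7

c0: i0 sll.ALU  RAW+WAW r3
c1: i1 or.ALU  RAW r3
c2: i2 st.MEM  no-port MEM/BR
c3: i3+i4 blt.BR+sub.ALU  2-wide
c4: i5+i6 or.ALU+sll.ALU  2-wide
c5: i7+i8 bne.BR+xor.ALU  2-wide
c6: i9 sll.ALU  tail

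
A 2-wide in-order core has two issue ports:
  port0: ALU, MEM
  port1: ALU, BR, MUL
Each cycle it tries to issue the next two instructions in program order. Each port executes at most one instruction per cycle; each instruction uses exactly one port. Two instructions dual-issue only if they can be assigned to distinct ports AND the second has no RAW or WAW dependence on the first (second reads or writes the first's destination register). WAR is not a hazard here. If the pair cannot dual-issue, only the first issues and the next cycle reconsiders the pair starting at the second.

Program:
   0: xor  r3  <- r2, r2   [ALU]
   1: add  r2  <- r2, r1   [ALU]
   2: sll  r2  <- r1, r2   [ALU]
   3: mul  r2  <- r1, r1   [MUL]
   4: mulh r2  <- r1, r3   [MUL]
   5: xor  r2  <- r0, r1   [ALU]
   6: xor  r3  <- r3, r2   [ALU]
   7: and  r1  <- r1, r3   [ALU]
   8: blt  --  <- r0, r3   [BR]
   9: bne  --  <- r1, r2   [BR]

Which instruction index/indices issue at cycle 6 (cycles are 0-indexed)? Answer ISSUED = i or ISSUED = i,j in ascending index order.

ISSUED = 7,8

t=0 i0,i1:xor.ALU add.ALU ; dual
t=1 i2:sll.ALU ; WAW r2
t=2 i3:mul.MUL ; no-port MUL/MUL
t=3 i4:mulh.MUL ; WAW r2
t=4 i5:xor.ALU ; RAW r2
t=5 i6:xor.ALU ; RAW r3
t=6 i7,i8:and.ALU blt.BR ; dual
t=7 i9:bne.BR ; tail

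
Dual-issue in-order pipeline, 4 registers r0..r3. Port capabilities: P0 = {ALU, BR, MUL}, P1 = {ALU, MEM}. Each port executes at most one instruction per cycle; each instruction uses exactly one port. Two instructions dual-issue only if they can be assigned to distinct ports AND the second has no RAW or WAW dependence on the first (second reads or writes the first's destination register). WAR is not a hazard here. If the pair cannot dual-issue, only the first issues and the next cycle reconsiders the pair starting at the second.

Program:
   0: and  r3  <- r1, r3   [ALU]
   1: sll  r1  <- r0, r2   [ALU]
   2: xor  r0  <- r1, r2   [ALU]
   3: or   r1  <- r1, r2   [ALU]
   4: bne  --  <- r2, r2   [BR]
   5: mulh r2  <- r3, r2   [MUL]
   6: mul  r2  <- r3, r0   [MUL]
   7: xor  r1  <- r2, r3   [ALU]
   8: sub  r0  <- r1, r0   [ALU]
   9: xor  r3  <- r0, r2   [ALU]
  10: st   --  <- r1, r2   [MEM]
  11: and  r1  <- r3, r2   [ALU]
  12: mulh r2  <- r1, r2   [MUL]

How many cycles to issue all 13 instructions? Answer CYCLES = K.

#0 head=0: and;sll i0,i1 2-wide
#1 head=2: xor;or i2,i3 2-wide
#2 head=4: bne i4 no-port BR/MUL
#3 head=5: mulh i5 no-port MUL/MUL
#4 head=6: mul i6 RAW r2
#5 head=7: xor i7 RAW r1
#6 head=8: sub i8 RAW r0
#7 head=9: xor;st i9,i10 2-wide
#8 head=11: and i11 RAW r1
#9 head=12: mulh i12 tail

CYCLES = 10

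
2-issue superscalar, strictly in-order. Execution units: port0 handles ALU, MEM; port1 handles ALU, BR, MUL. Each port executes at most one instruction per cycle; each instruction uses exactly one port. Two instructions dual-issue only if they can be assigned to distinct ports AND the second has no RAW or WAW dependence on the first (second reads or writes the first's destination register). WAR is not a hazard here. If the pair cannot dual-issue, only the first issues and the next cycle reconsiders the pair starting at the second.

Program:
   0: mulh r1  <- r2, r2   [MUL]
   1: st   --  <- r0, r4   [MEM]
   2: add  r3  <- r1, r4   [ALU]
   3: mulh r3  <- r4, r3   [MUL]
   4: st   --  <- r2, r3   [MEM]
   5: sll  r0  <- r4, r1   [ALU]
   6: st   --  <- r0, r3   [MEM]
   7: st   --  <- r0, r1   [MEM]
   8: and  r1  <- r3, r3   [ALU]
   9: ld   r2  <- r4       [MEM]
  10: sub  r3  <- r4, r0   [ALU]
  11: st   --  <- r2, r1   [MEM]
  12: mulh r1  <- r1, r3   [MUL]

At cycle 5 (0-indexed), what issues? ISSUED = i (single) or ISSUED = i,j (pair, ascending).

ISSUED = 7,8

  cy0 -> i0/i1 (mulh.MUL/st.MEM) 2-wide
  cy1 -> i2 (add.ALU) RAW+WAW r3
  cy2 -> i3 (mulh.MUL) RAW r3
  cy3 -> i4/i5 (st.MEM/sll.ALU) 2-wide
  cy4 -> i6 (st.MEM) no-port MEM/MEM
  cy5 -> i7/i8 (st.MEM/and.ALU) 2-wide
  cy6 -> i9/i10 (ld.MEM/sub.ALU) 2-wide
  cy7 -> i11/i12 (st.MEM/mulh.MUL) 2-wide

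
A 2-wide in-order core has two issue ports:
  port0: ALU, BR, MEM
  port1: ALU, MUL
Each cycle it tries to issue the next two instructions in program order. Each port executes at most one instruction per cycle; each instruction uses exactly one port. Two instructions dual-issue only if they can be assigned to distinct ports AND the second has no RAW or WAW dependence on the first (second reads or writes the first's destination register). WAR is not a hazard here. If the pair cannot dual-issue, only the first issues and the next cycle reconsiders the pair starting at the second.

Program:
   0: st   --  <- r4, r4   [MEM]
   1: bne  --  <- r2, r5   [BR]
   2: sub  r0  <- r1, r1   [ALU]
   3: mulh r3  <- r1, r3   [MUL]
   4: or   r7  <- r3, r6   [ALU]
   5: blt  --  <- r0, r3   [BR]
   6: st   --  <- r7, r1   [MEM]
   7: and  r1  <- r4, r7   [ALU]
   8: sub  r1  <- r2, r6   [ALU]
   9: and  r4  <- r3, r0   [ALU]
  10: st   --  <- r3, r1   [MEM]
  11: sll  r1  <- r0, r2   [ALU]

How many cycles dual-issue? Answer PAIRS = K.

0. st @i0  | no-port MEM/BR
1. bne;sub @i1/i2  | 2-wide
2. mulh @i3  | RAW r3
3. or;blt @i4/i5  | 2-wide
4. st;and @i6/i7  | 2-wide
5. sub;and @i8/i9  | 2-wide
6. st;sll @i10/i11  | 2-wide

PAIRS = 5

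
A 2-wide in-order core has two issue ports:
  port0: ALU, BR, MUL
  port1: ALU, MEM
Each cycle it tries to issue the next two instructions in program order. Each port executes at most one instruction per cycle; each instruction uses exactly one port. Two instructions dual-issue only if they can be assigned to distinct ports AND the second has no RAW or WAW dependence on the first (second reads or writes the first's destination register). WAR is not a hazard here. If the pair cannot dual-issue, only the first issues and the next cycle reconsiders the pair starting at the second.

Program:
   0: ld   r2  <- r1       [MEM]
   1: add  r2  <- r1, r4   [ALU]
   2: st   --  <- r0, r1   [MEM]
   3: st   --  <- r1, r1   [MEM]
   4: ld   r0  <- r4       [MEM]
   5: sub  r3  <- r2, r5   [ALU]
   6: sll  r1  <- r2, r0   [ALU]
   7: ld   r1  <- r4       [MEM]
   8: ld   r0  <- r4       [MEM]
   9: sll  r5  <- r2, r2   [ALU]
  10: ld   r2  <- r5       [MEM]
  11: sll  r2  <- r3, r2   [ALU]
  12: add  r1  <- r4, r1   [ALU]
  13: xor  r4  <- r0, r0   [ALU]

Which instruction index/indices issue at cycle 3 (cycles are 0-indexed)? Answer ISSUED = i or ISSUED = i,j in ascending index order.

t=0 i0:ld ; WAW r2
t=1 i1,i2:add;st ; 2-wide
t=2 i3:st ; no-port MEM/MEM
t=3 i4,i5:ld;sub ; 2-wide
t=4 i6:sll ; WAW r1
t=5 i7:ld ; no-port MEM/MEM
t=6 i8,i9:ld;sll ; 2-wide
t=7 i10:ld ; RAW+WAW r2
t=8 i11,i12:sll;add ; 2-wide
t=9 i13:xor ; tail

ISSUED = 4,5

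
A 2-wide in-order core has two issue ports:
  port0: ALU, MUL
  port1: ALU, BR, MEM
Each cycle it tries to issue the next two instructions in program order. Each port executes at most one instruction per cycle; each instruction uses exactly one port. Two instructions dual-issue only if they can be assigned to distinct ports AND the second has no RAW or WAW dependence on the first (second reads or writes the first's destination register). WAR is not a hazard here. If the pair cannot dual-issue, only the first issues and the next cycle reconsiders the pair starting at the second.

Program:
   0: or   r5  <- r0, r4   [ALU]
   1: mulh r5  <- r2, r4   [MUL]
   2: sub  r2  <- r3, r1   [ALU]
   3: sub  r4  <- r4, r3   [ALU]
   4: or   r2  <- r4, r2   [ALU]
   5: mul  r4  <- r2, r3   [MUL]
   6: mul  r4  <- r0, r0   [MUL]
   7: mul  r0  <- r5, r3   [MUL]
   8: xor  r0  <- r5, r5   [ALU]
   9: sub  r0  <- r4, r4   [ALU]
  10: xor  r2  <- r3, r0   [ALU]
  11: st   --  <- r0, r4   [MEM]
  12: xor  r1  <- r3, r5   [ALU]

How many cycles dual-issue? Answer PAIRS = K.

#0 head=0: or.ALU i0 WAW r5
#1 head=1: mulh.MUL;sub.ALU i1/i2 2-wide
#2 head=3: sub.ALU i3 RAW r4
#3 head=4: or.ALU i4 RAW r2
#4 head=5: mul.MUL i5 no-port MUL/MUL
#5 head=6: mul.MUL i6 no-port MUL/MUL
#6 head=7: mul.MUL i7 WAW r0
#7 head=8: xor.ALU i8 WAW r0
#8 head=9: sub.ALU i9 RAW r0
#9 head=10: xor.ALU;st.MEM i10/i11 2-wide
#10 head=12: xor.ALU i12 tail

PAIRS = 2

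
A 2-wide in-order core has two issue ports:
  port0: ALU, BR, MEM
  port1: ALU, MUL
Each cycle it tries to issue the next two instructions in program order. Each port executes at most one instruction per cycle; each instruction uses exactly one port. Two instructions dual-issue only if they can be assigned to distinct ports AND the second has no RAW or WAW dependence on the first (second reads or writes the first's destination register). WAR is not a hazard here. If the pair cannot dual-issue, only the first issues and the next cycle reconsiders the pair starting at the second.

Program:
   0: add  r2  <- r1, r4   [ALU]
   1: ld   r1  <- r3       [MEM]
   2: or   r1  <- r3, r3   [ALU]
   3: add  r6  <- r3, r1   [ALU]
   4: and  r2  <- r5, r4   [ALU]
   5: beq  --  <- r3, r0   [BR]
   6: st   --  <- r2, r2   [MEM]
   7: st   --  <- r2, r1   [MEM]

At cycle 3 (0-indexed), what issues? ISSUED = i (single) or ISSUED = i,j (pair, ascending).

  cy0 -> i0/i1 (add.ALU+ld.MEM) 2-wide
  cy1 -> i2 (or.ALU) RAW r1
  cy2 -> i3/i4 (add.ALU+and.ALU) 2-wide
  cy3 -> i5 (beq.BR) no-port BR/MEM
  cy4 -> i6 (st.MEM) no-port MEM/MEM
  cy5 -> i7 (st.MEM) tail

ISSUED = 5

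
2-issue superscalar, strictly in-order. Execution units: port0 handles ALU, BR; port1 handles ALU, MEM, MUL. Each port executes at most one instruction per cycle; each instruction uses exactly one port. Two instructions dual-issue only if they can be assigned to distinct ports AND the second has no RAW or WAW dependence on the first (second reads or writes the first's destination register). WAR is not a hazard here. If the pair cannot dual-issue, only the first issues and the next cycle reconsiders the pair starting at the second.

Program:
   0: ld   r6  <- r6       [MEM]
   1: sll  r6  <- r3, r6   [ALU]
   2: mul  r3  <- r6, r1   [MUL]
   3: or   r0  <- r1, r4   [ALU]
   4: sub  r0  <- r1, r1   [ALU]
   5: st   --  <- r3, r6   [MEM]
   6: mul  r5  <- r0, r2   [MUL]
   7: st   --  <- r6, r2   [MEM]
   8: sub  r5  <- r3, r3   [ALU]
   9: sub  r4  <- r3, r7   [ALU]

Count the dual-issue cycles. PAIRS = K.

PAIRS = 3

#0 head=0: ld i0 RAW+WAW r6
#1 head=1: sll i1 RAW r6
#2 head=2: mul;or i2&i3 dual
#3 head=4: sub;st i4&i5 dual
#4 head=6: mul i6 no-port MUL/MEM
#5 head=7: st;sub i7&i8 dual
#6 head=9: sub i9 tail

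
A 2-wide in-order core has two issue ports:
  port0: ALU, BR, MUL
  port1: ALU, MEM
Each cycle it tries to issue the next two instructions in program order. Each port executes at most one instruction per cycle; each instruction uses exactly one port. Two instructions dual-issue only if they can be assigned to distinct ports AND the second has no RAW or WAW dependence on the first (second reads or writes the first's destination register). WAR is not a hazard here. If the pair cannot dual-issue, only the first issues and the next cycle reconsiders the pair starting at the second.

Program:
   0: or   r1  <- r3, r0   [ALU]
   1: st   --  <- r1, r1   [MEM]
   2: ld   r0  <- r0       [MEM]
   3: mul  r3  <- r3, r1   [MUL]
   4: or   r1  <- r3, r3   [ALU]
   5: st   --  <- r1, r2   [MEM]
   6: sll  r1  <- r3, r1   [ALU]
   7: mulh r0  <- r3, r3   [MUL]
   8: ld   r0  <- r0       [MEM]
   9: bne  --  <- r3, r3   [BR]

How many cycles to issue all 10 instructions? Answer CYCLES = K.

#0 head=0: or i0 RAW r1
#1 head=1: st i1 no-port MEM/MEM
#2 head=2: ld/mul i2,i3 dual
#3 head=4: or i4 RAW r1
#4 head=5: st/sll i5,i6 dual
#5 head=7: mulh i7 RAW+WAW r0
#6 head=8: ld/bne i8,i9 dual

CYCLES = 7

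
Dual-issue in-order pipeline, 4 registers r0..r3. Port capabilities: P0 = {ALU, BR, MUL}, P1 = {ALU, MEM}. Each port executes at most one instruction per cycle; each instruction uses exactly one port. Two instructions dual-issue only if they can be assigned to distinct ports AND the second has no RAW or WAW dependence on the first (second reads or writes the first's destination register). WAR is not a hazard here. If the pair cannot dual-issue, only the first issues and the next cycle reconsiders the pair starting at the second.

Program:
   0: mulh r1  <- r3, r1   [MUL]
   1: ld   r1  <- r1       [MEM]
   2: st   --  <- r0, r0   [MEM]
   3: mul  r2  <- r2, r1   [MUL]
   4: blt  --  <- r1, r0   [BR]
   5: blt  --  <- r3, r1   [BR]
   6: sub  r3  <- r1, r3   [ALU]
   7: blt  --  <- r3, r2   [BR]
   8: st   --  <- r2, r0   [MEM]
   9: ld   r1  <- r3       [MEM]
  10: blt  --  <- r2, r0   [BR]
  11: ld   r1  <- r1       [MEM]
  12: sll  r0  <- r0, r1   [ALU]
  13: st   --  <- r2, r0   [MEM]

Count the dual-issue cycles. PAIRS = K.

c0: i0 mulh.MUL  RAW+WAW r1
c1: i1 ld.MEM  no-port MEM/MEM
c2: i2,i3 st.MEM/mul.MUL  pair
c3: i4 blt.BR  no-port BR/BR
c4: i5,i6 blt.BR/sub.ALU  pair
c5: i7,i8 blt.BR/st.MEM  pair
c6: i9,i10 ld.MEM/blt.BR  pair
c7: i11 ld.MEM  RAW r1
c8: i12 sll.ALU  RAW r0
c9: i13 st.MEM  tail

PAIRS = 4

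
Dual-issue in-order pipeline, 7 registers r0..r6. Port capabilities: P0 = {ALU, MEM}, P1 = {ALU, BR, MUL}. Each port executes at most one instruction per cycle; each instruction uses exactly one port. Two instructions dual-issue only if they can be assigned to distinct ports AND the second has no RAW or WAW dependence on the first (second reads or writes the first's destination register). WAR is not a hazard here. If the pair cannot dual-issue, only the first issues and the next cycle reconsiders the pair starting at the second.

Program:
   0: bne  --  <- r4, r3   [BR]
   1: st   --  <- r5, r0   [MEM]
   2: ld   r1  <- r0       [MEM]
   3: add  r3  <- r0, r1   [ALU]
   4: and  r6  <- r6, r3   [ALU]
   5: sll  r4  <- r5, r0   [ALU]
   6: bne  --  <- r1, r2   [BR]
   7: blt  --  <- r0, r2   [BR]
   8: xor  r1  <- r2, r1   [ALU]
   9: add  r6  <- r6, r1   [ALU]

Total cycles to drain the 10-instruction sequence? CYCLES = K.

c0: i0&i1 bne st  2-wide
c1: i2 ld  RAW r1
c2: i3 add  RAW r3
c3: i4&i5 and sll  2-wide
c4: i6 bne  no-port BR/BR
c5: i7&i8 blt xor  2-wide
c6: i9 add  tail

CYCLES = 7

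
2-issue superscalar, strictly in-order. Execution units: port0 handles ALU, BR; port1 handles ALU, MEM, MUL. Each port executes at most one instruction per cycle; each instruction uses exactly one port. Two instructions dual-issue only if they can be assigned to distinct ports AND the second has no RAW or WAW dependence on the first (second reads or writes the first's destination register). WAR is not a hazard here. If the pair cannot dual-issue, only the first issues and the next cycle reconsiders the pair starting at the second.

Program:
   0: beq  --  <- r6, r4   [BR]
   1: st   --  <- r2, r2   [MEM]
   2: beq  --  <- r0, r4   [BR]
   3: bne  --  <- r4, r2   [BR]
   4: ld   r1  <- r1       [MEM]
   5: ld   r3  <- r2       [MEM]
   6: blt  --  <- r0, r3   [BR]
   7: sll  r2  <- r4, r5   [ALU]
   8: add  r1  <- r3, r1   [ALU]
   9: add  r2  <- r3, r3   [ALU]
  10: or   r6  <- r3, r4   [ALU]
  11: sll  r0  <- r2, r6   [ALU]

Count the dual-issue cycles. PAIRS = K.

#0 head=0: beq.BR st.MEM i0,i1 dual
#1 head=2: beq.BR i2 no-port BR/BR
#2 head=3: bne.BR ld.MEM i3,i4 dual
#3 head=5: ld.MEM i5 RAW r3
#4 head=6: blt.BR sll.ALU i6,i7 dual
#5 head=8: add.ALU add.ALU i8,i9 dual
#6 head=10: or.ALU i10 RAW r6
#7 head=11: sll.ALU i11 tail

PAIRS = 4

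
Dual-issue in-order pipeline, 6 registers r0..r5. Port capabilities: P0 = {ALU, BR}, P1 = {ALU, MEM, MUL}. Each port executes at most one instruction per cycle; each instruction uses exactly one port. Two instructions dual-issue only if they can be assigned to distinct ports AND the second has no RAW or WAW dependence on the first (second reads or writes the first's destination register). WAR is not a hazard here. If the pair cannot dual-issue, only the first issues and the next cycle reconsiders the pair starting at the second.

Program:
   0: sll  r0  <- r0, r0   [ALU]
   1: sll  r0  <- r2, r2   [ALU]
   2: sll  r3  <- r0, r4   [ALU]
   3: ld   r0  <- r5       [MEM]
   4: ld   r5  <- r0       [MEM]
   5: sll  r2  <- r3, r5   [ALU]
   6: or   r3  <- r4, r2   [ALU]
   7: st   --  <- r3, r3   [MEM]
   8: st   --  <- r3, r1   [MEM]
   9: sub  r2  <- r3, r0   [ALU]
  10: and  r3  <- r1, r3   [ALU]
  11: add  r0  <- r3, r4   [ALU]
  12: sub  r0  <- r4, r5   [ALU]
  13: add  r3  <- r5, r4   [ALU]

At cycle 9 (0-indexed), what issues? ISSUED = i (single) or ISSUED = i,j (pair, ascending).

0. sll @i0  | WAW r0
1. sll @i1  | RAW r0
2. sll;ld @i2/i3  | 2-wide
3. ld @i4  | RAW r5
4. sll @i5  | RAW r2
5. or @i6  | RAW r3
6. st @i7  | no-port MEM/MEM
7. st;sub @i8/i9  | 2-wide
8. and @i10  | RAW r3
9. add @i11  | WAW r0
10. sub;add @i12/i13  | 2-wide

ISSUED = 11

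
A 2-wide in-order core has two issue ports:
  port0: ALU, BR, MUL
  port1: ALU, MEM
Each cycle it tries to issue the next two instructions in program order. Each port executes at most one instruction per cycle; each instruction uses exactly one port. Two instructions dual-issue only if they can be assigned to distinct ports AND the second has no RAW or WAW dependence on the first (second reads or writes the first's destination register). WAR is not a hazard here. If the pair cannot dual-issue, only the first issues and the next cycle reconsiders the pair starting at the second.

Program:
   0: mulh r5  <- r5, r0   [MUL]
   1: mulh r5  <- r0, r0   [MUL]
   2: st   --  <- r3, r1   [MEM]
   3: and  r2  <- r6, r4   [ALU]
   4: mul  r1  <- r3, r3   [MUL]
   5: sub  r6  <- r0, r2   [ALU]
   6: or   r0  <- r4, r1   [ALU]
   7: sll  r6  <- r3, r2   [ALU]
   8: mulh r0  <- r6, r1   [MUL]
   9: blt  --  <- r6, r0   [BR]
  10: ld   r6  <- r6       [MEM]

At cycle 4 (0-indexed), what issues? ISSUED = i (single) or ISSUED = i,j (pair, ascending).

t=0 i0:mulh ; no-port MUL/MUL
t=1 i1+i2:mulh st ; pair
t=2 i3+i4:and mul ; pair
t=3 i5+i6:sub or ; pair
t=4 i7:sll ; RAW r6
t=5 i8:mulh ; no-port MUL/BR
t=6 i9+i10:blt ld ; pair

ISSUED = 7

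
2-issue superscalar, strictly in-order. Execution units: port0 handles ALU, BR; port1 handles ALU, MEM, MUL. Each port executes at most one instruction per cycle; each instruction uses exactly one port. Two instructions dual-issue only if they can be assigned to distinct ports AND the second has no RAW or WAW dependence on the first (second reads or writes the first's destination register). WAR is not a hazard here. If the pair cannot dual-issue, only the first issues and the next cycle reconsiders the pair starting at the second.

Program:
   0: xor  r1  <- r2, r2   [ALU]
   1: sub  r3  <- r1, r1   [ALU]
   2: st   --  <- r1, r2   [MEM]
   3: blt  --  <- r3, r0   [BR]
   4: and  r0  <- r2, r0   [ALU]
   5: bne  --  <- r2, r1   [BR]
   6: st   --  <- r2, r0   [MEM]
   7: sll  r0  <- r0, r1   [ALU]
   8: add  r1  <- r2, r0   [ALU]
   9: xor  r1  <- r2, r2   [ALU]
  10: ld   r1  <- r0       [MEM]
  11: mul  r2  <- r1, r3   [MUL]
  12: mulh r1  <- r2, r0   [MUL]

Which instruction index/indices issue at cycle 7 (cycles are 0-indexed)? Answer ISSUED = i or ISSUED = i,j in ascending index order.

ISSUED = 10

t=0 i0:xor ; RAW r1
t=1 i1,i2:sub;st ; dual
t=2 i3,i4:blt;and ; dual
t=3 i5,i6:bne;st ; dual
t=4 i7:sll ; RAW r0
t=5 i8:add ; WAW r1
t=6 i9:xor ; WAW r1
t=7 i10:ld ; no-port MEM/MUL
t=8 i11:mul ; no-port MUL/MUL
t=9 i12:mulh ; tail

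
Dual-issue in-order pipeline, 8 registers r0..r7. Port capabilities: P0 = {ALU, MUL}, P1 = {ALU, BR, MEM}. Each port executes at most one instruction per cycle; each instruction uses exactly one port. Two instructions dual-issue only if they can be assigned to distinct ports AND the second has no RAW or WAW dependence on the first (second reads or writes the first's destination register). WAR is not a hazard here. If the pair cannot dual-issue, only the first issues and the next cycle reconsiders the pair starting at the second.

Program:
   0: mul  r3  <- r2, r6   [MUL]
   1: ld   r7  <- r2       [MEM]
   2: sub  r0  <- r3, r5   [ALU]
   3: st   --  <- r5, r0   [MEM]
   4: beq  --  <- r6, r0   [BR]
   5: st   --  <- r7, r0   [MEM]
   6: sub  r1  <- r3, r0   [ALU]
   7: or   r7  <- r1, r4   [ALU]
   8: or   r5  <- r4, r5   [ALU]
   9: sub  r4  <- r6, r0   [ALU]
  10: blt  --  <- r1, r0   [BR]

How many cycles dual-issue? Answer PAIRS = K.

[0] i0&i1  mul.MUL;ld.MEM  -- dual
[1] i2  sub.ALU  -- RAW r0
[2] i3  st.MEM  -- no-port MEM/BR
[3] i4  beq.BR  -- no-port BR/MEM
[4] i5&i6  st.MEM;sub.ALU  -- dual
[5] i7&i8  or.ALU;or.ALU  -- dual
[6] i9&i10  sub.ALU;blt.BR  -- dual

PAIRS = 4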